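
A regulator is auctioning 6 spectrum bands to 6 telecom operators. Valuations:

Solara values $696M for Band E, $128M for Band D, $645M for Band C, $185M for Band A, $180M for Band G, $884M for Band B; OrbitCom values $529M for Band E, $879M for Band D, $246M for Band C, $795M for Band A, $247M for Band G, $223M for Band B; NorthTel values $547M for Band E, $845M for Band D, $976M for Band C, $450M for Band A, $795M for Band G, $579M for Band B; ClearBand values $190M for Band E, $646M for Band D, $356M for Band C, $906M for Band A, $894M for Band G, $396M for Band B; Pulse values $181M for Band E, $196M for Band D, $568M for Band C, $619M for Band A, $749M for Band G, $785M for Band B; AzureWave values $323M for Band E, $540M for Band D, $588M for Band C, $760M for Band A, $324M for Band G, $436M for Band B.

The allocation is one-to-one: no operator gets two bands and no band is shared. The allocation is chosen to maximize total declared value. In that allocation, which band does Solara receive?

Optimal: Solara→Band E ($696M), OrbitCom→Band D ($879M), NorthTel→Band C ($976M), ClearBand→Band G ($894M), Pulse→Band B ($785M), AzureWave→Band A ($760M) — total 696+879+976+894+785+760 = $4990M.
Swapping OrbitCom↔AzureWave (OrbitCom→Band A $795M, AzureWave→Band D $540M) loses 304.
Checked against all permutations: $4990M is optimal.
Solara's own top band is Band B ($884M), but forcing Solara→Band B and reassigning the rest optimally gives only $4717M — worse by 273.

Solara receives Band E.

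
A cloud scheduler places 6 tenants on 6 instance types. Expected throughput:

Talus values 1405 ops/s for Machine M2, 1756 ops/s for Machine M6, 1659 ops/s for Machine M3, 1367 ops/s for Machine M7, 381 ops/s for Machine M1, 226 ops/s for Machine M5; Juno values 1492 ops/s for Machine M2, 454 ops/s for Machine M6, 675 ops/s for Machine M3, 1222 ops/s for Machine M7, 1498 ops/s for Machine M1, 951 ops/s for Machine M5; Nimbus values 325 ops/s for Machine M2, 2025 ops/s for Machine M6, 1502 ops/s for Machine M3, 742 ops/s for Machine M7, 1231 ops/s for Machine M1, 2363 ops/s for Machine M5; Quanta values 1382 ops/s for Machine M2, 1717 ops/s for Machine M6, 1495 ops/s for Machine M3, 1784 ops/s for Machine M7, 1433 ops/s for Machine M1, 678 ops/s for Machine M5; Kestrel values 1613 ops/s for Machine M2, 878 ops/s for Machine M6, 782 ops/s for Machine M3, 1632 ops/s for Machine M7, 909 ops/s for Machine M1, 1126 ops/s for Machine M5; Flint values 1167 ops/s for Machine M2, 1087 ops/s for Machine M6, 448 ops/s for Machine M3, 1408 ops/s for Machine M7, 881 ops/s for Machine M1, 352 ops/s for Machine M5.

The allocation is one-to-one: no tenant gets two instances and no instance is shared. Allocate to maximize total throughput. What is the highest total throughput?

Max total: 10258 ops/s

Optimal: Talus→Machine M3 (1659 ops/s), Juno→Machine M1 (1498 ops/s), Nimbus→Machine M5 (2363 ops/s), Quanta→Machine M6 (1717 ops/s), Kestrel→Machine M2 (1613 ops/s), Flint→Machine M7 (1408 ops/s) — total 1659+1498+2363+1717+1613+1408 = 10258 ops/s.
No other one-to-one assignment exceeds 10258 ops/s.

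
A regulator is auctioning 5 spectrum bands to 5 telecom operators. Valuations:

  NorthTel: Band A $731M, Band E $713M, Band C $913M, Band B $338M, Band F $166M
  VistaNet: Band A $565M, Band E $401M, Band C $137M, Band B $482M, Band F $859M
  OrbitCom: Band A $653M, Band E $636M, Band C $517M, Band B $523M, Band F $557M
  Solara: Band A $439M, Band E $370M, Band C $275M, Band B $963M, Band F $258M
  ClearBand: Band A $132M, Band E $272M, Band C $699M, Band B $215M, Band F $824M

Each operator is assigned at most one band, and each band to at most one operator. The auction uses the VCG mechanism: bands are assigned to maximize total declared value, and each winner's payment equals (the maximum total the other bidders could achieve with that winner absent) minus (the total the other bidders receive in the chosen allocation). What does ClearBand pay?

ClearBand pays $311M.

Efficient allocation: NorthTel→Band C ($913M), VistaNet→Band A ($565M), OrbitCom→Band E ($636M), Solara→Band B ($963M), ClearBand→Band F ($824M); total welfare W = $3901M.
ClearBand receives Band F at value $824M, so the others get W − 824 = $3077M.
Without ClearBand: best allocation of the remaining 4 bidders over all 5 bands is NorthTel→Band C ($913M), VistaNet→Band F ($859M), OrbitCom→Band A ($653M), Solara→Band B ($963M), total $3388M.
VCG payment = (others' best without ClearBand) − (others' welfare with ClearBand) = 3388 − 3077 = $311M.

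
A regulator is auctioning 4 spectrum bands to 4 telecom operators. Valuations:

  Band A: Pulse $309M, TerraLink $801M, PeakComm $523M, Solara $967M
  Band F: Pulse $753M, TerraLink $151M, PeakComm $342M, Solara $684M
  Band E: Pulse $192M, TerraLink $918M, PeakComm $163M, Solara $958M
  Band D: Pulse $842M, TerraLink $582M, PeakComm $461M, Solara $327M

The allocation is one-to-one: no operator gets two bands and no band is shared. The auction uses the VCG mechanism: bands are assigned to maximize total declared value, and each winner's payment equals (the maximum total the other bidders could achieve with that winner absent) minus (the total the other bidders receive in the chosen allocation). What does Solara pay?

Efficient allocation: Pulse→Band F ($753M), TerraLink→Band E ($918M), PeakComm→Band D ($461M), Solara→Band A ($967M); total welfare W = $3099M.
Solara receives Band A at value $967M, so the others get W − 967 = $2132M.
Without Solara: best allocation of the remaining 3 bidders over all 4 bands is Pulse→Band D ($842M), TerraLink→Band E ($918M), PeakComm→Band A ($523M), total $2283M.
VCG payment = (others' best without Solara) − (others' welfare with Solara) = 2283 − 2132 = $151M.

Solara pays $151M.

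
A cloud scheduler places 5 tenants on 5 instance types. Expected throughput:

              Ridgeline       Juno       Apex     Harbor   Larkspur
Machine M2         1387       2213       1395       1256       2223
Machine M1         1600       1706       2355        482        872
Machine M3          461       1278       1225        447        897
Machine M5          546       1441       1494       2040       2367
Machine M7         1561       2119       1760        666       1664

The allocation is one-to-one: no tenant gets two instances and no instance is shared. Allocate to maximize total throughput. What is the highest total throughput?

Optimal: Ridgeline→Machine M7 (1561 ops/s), Juno→Machine M3 (1278 ops/s), Apex→Machine M1 (2355 ops/s), Harbor→Machine M5 (2040 ops/s), Larkspur→Machine M2 (2223 ops/s) — total 1561+1278+2355+2040+2223 = 9457 ops/s.
Row-greedy (each tenant in turn takes its best remaining instance) gives 8510 ops/s, worse by 947.
Checked against all permutations: 9457 ops/s is optimal.

Max total: 9457 ops/s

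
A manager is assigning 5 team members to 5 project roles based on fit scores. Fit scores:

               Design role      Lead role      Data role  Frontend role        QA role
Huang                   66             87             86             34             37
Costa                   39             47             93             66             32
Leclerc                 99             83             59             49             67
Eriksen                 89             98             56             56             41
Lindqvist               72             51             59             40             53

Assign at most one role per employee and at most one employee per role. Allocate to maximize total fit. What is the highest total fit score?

Max total: 402 pts

Optimal: Huang→Data role (86 pts), Costa→Frontend role (66 pts), Leclerc→Design role (99 pts), Eriksen→Lead role (98 pts), Lindqvist→QA role (53 pts) — total 86+66+99+98+53 = 402 pts.
Column-greedy (each role in turn goes to its best remaining employee) gives 367 pts, worse by 35.
Swapping Huang↔Leclerc (Huang→Design role 66 pts, Leclerc→Data role 59 pts) loses 60.
Checked against all permutations: 402 pts is optimal.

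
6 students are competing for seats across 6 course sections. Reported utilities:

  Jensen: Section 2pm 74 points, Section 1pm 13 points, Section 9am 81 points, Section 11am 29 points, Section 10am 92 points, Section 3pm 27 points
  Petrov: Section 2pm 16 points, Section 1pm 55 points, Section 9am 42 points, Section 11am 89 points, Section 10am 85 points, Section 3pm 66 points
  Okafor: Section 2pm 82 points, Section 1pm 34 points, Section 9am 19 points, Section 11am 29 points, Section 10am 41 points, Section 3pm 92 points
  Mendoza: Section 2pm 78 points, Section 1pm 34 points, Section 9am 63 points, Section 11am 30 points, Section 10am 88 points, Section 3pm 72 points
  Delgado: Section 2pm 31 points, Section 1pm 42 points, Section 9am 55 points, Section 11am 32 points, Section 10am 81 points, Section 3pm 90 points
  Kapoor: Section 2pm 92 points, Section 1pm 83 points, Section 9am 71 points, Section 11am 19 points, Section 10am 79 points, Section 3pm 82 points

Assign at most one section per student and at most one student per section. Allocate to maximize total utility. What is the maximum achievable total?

Optimal: Jensen→Section 9am (81 points), Petrov→Section 11am (89 points), Okafor→Section 2pm (82 points), Mendoza→Section 10am (88 points), Delgado→Section 3pm (90 points), Kapoor→Section 1pm (83 points) — total 81+89+82+88+90+83 = 513 points.
Column-greedy (each section in turn goes to its best remaining student) gives 440 points, worse by 73.
No other one-to-one assignment exceeds 513 points.

Maximum total: 513 points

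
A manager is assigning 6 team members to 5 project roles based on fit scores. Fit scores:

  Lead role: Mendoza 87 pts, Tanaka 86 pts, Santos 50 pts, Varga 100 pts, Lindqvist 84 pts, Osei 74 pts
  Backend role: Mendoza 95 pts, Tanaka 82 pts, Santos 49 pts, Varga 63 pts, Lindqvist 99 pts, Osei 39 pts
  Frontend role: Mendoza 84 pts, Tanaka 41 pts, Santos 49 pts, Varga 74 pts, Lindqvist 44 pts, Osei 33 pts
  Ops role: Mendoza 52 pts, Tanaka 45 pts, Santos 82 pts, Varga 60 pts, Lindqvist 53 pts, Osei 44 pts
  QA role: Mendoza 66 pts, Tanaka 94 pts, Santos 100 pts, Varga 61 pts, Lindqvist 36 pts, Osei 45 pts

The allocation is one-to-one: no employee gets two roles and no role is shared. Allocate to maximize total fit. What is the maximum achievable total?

Maximum total: 459 pts

Optimal: Varga→Lead role (100 pts), Lindqvist→Backend role (99 pts), Mendoza→Frontend role (84 pts), Santos→Ops role (82 pts), Tanaka→QA role (94 pts) — total 100+99+84+82+94 = 459 pts.
Max-entry greedy (repeatedly take the single best remaining cell) gives 428 pts, worse by 31.
Every other assignment is strictly worse.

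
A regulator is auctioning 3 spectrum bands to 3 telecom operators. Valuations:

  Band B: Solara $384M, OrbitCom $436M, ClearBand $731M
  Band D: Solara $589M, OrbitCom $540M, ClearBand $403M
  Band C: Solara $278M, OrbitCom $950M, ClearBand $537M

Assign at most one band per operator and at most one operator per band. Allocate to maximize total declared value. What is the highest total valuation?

Optimal: Solara→Band D ($589M), OrbitCom→Band C ($950M), ClearBand→Band B ($731M) — total 589+950+731 = $2270M.
Checked against all permutations: $2270M is optimal.

Maximum total: $2270M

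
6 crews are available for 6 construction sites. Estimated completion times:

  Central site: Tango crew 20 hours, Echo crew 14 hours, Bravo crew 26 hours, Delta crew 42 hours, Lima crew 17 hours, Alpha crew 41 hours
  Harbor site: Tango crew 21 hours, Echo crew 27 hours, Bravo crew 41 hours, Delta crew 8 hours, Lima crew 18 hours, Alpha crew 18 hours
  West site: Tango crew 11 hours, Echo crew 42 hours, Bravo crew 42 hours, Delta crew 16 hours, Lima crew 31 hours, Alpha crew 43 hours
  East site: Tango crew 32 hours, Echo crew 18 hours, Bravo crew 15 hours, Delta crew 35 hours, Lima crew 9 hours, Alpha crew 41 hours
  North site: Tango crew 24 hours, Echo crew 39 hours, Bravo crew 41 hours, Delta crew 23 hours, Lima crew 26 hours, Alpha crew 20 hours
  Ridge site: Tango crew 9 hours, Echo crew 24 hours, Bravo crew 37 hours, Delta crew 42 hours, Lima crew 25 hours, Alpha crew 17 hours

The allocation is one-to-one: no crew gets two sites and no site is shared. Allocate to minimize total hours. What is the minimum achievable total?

Min total: 91 hours

Optimal: Tango crew→West site (11 hours), Echo crew→Central site (14 hours), Bravo crew→East site (15 hours), Delta crew→Harbor site (8 hours), Lima crew→North site (26 hours), Alpha crew→Ridge site (17 hours) — total 11+14+15+8+26+17 = 91 hours.
Min-entry greedy (repeatedly take the single cheapest remaining cell) gives 102 hours, worse by 11.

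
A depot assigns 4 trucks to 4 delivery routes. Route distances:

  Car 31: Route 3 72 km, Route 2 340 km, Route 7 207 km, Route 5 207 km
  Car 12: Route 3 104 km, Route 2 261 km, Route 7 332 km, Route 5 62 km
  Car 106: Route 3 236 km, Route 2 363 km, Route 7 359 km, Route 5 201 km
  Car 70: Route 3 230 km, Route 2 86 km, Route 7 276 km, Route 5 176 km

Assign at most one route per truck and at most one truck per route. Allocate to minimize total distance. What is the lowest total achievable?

Min total: 579 km

Optimal: Car 31→Route 3 (72 km), Car 12→Route 5 (62 km), Car 106→Route 7 (359 km), Car 70→Route 2 (86 km) — total 72+62+359+86 = 579 km.
Column-greedy (each route in turn goes to its cheapest remaining truck) gives 691 km, worse by 112.
Next-best assignment: Car 31→Route 7, Car 12→Route 5, Car 106→Route 3, Car 70→Route 2 = 591 km.
Swapping Car 70↔Car 31 (Car 70→Route 3 230 km, Car 31→Route 2 340 km) adds 412.
Checked against all permutations: 579 km is optimal.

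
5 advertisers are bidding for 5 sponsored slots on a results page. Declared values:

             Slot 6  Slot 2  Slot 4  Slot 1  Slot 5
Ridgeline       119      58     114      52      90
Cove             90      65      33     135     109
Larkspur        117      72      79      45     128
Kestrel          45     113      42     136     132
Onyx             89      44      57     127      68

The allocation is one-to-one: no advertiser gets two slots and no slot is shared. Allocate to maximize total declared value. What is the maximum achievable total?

Treat this as an assignment problem: match each advertiser to one slot.
Optimal: Ridgeline→Slot 4 ($114), Cove→Slot 5 ($109), Larkspur→Slot 6 ($117), Kestrel→Slot 2 ($113), Onyx→Slot 1 ($127) — total 114+109+117+113+127 = $580.
Row-greedy (each advertiser in turn takes its best remaining slot) gives $552, worse by 28.
Checked against all permutations: $580 is optimal.

Maximum total: $580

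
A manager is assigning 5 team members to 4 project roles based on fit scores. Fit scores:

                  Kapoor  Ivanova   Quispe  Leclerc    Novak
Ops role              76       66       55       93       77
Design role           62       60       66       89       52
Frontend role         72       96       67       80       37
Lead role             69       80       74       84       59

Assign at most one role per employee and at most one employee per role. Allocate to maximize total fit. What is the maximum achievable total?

Max total: 336 pts

Optimal: Novak→Ops role (77 pts), Leclerc→Design role (89 pts), Ivanova→Frontend role (96 pts), Quispe→Lead role (74 pts) — total 77+89+96+74 = 336 pts.
Column-greedy (each role in turn goes to its best remaining employee) gives 324 pts, worse by 12.
Next-best assignment: Kapoor→Ops role, Leclerc→Design role, Ivanova→Frontend role, Quispe→Lead role = 335 pts.
Swapping Leclerc↔Ivanova (Leclerc→Frontend role 80 pts, Ivanova→Design role 60 pts) loses 45.
No other one-to-one assignment exceeds 336 pts.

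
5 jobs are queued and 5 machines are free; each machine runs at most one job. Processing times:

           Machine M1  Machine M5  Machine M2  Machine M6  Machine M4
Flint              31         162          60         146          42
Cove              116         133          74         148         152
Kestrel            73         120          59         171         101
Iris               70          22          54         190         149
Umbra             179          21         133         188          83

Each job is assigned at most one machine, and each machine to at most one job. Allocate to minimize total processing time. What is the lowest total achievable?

Minimum total: 338 min

Optimal: Flint→Machine M4 (42 min), Cove→Machine M6 (148 min), Kestrel→Machine M1 (73 min), Iris→Machine M2 (54 min), Umbra→Machine M5 (21 min) — total 42+148+73+54+21 = 338 min.
Row-greedy (each job in turn takes its cheapest remaining machine) gives 416 min, worse by 78.
Next-best assignment: Flint→Machine M4, Cove→Machine M6, Kestrel→Machine M2, Iris→Machine M1, Umbra→Machine M5 = 340 min.
Swapping Umbra↔Kestrel (Umbra→Machine M1 179 min, Kestrel→Machine M5 120 min) adds 205.
Checked against all permutations: 338 min is optimal.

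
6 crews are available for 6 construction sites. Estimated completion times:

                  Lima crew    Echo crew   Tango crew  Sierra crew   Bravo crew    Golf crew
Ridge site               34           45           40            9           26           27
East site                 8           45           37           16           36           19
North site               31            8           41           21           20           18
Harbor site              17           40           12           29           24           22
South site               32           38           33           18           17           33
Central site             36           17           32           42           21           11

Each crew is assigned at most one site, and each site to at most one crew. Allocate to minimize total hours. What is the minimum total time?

Optimal: Lima crew→East site (8 hours), Echo crew→North site (8 hours), Tango crew→Harbor site (12 hours), Sierra crew→Ridge site (9 hours), Bravo crew→South site (17 hours), Golf crew→Central site (11 hours) — total 8+8+12+9+17+11 = 65 hours.

Minimum total: 65 hours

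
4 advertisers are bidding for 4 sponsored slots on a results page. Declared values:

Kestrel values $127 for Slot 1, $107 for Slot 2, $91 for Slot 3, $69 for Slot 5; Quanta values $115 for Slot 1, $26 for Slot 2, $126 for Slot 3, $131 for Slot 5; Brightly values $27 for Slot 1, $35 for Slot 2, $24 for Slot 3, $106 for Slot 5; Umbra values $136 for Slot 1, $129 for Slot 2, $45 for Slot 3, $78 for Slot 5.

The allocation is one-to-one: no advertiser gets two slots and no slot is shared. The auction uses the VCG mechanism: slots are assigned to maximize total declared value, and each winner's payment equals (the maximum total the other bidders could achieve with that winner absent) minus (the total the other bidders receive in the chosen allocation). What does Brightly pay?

Efficient allocation: Kestrel→Slot 1 ($127), Quanta→Slot 3 ($126), Brightly→Slot 5 ($106), Umbra→Slot 2 ($129); total welfare W = $488.
Brightly receives Slot 5 at value $106, so the others get W − 106 = $382.
Without Brightly: best allocation of the remaining 3 bidders over all 4 slots is Kestrel→Slot 1 ($127), Quanta→Slot 5 ($131), Umbra→Slot 2 ($129), total $387.
VCG payment = (others' best without Brightly) − (others' welfare with Brightly) = 387 − 382 = $5.

Brightly pays $5.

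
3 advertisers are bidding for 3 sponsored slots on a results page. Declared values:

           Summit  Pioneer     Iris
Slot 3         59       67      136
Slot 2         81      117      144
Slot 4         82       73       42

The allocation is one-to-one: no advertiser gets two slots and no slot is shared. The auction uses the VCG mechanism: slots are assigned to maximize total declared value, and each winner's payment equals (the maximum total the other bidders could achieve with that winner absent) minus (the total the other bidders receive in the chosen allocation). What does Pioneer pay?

Pioneer pays $8.

Efficient allocation: Summit→Slot 4 ($82), Pioneer→Slot 2 ($117), Iris→Slot 3 ($136); total welfare W = $335.
Pioneer receives Slot 2 at value $117, so the others get W − 117 = $218.
Without Pioneer: best allocation of the remaining 2 bidders over all 3 slots is Summit→Slot 4 ($82), Iris→Slot 2 ($144), total $226.
VCG payment = (others' best without Pioneer) − (others' welfare with Pioneer) = 226 − 218 = $8.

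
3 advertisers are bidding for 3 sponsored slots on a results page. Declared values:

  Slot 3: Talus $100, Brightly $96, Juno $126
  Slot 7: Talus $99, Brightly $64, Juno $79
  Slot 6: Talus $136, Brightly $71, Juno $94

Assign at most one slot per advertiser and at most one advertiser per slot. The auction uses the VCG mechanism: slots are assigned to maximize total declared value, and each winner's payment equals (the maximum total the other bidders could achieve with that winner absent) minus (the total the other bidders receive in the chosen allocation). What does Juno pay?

Efficient allocation: Talus→Slot 6 ($136), Brightly→Slot 7 ($64), Juno→Slot 3 ($126); total welfare W = $326.
Juno receives Slot 3 at value $126, so the others get W − 126 = $200.
Without Juno: best allocation of the remaining 2 bidders over all 3 slots is Talus→Slot 6 ($136), Brightly→Slot 3 ($96), total $232.
VCG payment = (others' best without Juno) − (others' welfare with Juno) = 232 − 200 = $32.

Juno pays $32.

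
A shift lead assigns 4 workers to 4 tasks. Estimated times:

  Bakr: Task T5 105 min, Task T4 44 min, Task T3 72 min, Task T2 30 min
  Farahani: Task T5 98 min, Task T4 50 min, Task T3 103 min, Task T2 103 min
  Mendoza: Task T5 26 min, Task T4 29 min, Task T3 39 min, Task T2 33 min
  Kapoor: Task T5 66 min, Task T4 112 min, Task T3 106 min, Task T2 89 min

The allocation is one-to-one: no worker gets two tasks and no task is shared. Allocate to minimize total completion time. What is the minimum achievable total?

Minimum total: 185 min

This is a one-to-one assignment (minimum-cost bipartite matching).
Optimal: Bakr→Task T2 (30 min), Farahani→Task T4 (50 min), Mendoza→Task T3 (39 min), Kapoor→Task T5 (66 min) — total 30+50+39+66 = 185 min.
Column-greedy (each task in turn goes to its cheapest remaining worker) gives 262 min, worse by 77.
Next-best assignment: Bakr→Task T2, Farahani→Task T4, Mendoza→Task T5, Kapoor→Task T3 = 212 min.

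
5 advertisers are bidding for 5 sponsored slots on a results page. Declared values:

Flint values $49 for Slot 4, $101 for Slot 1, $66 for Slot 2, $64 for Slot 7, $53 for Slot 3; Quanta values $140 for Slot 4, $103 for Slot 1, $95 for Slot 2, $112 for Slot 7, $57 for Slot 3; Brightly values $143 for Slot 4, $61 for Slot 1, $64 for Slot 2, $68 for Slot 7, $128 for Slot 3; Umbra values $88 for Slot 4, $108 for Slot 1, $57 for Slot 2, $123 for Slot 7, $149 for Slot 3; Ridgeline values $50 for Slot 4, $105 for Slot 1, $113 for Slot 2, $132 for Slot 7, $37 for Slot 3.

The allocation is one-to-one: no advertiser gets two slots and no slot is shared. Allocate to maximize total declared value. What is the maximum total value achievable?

Maximum total: $620

This is a one-to-one assignment (maximum-weight bipartite matching).
Optimal: Flint→Slot 1 ($101), Quanta→Slot 2 ($95), Brightly→Slot 4 ($143), Umbra→Slot 3 ($149), Ridgeline→Slot 7 ($132) — total 101+95+143+149+132 = $620.
Column-greedy (each slot in turn goes to its best remaining advertiser) gives $529, worse by 91.
Next-best assignment: Flint→Slot 1, Quanta→Slot 7, Brightly→Slot 4, Umbra→Slot 3, Ridgeline→Slot 2 = $618.
Swapping Quanta↔Flint (Quanta→Slot 1 $103, Flint→Slot 2 $66) loses 27.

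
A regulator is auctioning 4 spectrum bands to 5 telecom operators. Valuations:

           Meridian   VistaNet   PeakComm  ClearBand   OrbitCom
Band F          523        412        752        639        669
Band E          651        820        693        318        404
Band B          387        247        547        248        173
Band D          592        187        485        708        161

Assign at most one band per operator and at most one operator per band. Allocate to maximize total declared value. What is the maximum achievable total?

Maximum total: $2744M

Optimal: OrbitCom→Band F ($669M), VistaNet→Band E ($820M), PeakComm→Band B ($547M), ClearBand→Band D ($708M) — total 669+820+547+708 = $2744M.
Row-greedy (each operator in turn takes its best remaining band) gives $2318M, worse by 426.
Every other assignment is strictly worse.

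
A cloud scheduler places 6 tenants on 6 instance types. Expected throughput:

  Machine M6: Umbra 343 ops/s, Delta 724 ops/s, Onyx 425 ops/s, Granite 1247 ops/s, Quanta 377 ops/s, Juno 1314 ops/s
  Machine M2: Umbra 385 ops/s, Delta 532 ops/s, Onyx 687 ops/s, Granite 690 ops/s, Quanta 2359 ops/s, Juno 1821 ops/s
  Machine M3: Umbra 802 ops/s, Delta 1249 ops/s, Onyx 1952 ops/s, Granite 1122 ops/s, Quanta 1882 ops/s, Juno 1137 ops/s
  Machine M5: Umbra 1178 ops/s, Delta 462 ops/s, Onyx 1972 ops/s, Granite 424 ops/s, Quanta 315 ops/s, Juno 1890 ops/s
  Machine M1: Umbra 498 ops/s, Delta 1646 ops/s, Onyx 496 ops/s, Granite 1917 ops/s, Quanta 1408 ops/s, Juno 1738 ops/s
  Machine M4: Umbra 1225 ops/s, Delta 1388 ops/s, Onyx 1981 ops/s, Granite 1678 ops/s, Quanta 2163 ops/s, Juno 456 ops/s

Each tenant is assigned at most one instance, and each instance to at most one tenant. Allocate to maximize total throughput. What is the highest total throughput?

Optimal: Umbra→Machine M4 (1225 ops/s), Delta→Machine M1 (1646 ops/s), Onyx→Machine M3 (1952 ops/s), Granite→Machine M6 (1247 ops/s), Quanta→Machine M2 (2359 ops/s), Juno→Machine M5 (1890 ops/s) — total 1225+1646+1952+1247+2359+1890 = 10319 ops/s.
Row-greedy (each tenant in turn takes its best remaining instance) gives 9586 ops/s, worse by 733.
Every other assignment is strictly worse.

Max total: 10319 ops/s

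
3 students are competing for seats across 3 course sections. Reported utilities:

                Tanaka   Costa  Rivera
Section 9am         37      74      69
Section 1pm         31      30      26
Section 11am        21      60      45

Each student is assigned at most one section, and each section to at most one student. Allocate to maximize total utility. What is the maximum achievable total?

Max total: 160 points

Optimal: Tanaka→Section 1pm (31 points), Costa→Section 11am (60 points), Rivera→Section 9am (69 points) — total 31+60+69 = 160 points.
Max-entry greedy (repeatedly take the single best remaining cell) gives 150 points, worse by 10.
Next-best assignment: Tanaka→Section 1pm, Costa→Section 9am, Rivera→Section 11am = 150 points.
Every other assignment is strictly worse.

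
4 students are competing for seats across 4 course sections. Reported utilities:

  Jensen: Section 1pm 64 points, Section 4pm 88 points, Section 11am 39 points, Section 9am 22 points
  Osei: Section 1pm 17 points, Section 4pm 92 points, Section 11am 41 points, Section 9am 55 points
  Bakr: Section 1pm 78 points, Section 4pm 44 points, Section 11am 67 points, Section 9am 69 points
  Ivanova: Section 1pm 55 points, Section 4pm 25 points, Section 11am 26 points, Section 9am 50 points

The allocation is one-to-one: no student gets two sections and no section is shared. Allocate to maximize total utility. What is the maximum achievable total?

Maximum total: 273 points

Optimal: Jensen→Section 1pm (64 points), Osei→Section 4pm (92 points), Bakr→Section 11am (67 points), Ivanova→Section 9am (50 points) — total 64+92+67+50 = 273 points.
Column-greedy (each section in turn goes to its best remaining student) gives 259 points, worse by 14.
Checked against all permutations: 273 points is optimal.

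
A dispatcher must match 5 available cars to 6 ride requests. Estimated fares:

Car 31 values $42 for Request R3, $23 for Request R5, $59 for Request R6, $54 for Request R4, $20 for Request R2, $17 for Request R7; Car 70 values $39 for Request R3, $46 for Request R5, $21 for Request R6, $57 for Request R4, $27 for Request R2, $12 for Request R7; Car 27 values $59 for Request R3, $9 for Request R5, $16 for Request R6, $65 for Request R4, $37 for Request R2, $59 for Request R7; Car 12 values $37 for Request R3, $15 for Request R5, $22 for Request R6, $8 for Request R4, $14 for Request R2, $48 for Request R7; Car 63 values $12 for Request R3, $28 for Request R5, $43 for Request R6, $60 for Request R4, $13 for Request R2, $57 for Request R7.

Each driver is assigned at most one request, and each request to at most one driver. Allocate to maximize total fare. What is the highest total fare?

Maximum total: $272

This is a one-to-one assignment (maximum-weight bipartite matching).
Optimal: Car 31→Request R6 ($59), Car 70→Request R5 ($46), Car 27→Request R3 ($59), Car 12→Request R7 ($48), Car 63→Request R4 ($60) — total 59+46+59+48+60 = $272.
Row-greedy (each driver in turn takes its best remaining request) gives $251, worse by 21.
Next-best assignment: Car 31→Request R6, Car 70→Request R5, Car 27→Request R4, Car 12→Request R3, Car 63→Request R7 = $264.
No other one-to-one assignment exceeds $272.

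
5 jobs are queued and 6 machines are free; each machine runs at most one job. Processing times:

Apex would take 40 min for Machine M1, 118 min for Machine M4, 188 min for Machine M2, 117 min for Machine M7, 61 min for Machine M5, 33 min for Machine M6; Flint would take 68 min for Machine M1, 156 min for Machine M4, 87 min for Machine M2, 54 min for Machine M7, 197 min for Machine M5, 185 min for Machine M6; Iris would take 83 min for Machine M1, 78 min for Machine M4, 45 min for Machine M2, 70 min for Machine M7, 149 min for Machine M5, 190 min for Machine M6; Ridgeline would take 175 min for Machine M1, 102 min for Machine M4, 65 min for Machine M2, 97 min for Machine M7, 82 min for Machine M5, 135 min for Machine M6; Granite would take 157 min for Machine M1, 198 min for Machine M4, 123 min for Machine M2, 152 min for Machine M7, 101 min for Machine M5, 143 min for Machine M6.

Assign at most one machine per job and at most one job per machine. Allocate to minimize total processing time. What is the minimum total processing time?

Minimum total: 331 min

Optimal: Apex→Machine M6 (33 min), Flint→Machine M7 (54 min), Iris→Machine M4 (78 min), Ridgeline→Machine M2 (65 min), Granite→Machine M5 (101 min) — total 33+54+78+65+101 = 331 min.
Next-best assignment: Apex→Machine M6, Flint→Machine M7, Iris→Machine M2, Ridgeline→Machine M4, Granite→Machine M5 = 335 min.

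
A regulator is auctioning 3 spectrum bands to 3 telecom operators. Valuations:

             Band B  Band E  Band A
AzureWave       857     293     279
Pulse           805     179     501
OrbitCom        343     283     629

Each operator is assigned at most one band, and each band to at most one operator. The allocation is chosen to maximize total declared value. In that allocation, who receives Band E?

Optimal: AzureWave→Band E ($293M), Pulse→Band B ($805M), OrbitCom→Band A ($629M) — total 293+805+629 = $1727M.
Max-entry greedy (repeatedly take the single best remaining cell) gives $1665M, worse by 62.
Swapping OrbitCom↔Pulse (OrbitCom→Band B $343M, Pulse→Band A $501M) loses 590.
AzureWave's own top band is Band B ($857M), but forcing AzureWave→Band B and reassigning the rest optimally gives only $1665M — worse by 62.

AzureWave receives Band E.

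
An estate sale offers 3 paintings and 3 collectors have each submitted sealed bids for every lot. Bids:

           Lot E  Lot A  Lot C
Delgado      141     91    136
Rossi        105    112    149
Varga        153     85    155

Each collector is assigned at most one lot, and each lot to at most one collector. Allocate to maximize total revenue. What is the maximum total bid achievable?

Maximum total: $408

Optimal: Delgado→Lot E ($141), Rossi→Lot A ($112), Varga→Lot C ($155) — total 141+112+155 = $408.
Row-greedy (each collector in turn takes its best remaining lot) gives $375, worse by 33.
Next-best assignment: Delgado→Lot C, Rossi→Lot A, Varga→Lot E = $401.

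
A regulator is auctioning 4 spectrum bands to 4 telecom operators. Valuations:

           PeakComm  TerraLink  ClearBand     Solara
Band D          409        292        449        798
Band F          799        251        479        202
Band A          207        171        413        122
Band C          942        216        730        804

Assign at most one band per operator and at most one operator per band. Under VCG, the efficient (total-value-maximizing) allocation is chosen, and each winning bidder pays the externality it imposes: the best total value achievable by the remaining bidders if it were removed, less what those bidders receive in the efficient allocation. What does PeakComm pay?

PeakComm pays $80M.

Efficient allocation: PeakComm→Band F ($799M), TerraLink→Band A ($171M), ClearBand→Band C ($730M), Solara→Band D ($798M); total welfare W = $2498M.
PeakComm receives Band F at value $799M, so the others get W − 799 = $1699M.
Without PeakComm: best allocation of the remaining 3 bidders over all 4 bands is TerraLink→Band F ($251M), ClearBand→Band C ($730M), Solara→Band D ($798M), total $1779M.
VCG payment = (others' best without PeakComm) − (others' welfare with PeakComm) = 1779 − 1699 = $80M.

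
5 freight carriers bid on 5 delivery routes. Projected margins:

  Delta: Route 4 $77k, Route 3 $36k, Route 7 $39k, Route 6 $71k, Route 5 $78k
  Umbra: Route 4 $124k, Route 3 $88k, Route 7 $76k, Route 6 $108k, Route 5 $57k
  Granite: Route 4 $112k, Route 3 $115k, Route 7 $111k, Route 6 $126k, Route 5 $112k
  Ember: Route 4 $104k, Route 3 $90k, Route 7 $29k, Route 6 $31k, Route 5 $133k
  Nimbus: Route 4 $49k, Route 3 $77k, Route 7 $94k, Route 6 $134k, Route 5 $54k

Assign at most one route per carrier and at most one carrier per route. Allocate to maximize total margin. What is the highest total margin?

Max total: $545k

This is the linear assignment problem.
Optimal: Delta→Route 7 ($39k), Umbra→Route 4 ($124k), Granite→Route 3 ($115k), Ember→Route 5 ($133k), Nimbus→Route 6 ($134k) — total 39+124+115+133+134 = $545k.
Next-best assignment: Delta→Route 4, Umbra→Route 3, Granite→Route 7, Ember→Route 5, Nimbus→Route 6 = $543k.
Swapping Umbra↔Ember (Umbra→Route 5 $57k, Ember→Route 4 $104k) loses 96.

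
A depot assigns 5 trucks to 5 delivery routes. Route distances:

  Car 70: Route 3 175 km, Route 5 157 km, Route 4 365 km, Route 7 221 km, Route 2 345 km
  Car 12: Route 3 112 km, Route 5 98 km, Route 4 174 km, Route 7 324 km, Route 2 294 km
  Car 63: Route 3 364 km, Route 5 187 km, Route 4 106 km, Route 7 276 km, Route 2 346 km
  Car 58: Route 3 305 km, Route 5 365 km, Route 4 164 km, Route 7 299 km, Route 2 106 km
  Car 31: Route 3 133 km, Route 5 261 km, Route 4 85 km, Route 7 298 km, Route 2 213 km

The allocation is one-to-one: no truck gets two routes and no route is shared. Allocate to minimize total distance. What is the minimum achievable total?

Optimal: Car 70→Route 7 (221 km), Car 12→Route 5 (98 km), Car 63→Route 4 (106 km), Car 58→Route 2 (106 km), Car 31→Route 3 (133 km) — total 221+98+106+106+133 = 664 km.
Column-greedy (each route in turn goes to its cheapest remaining truck) gives 736 km, worse by 72.
Next-best assignment: Car 70→Route 7, Car 12→Route 3, Car 63→Route 5, Car 58→Route 2, Car 31→Route 4 = 711 km.
Swapping Car 58↔Car 63 (Car 58→Route 4 164 km, Car 63→Route 2 346 km) adds 298.

Minimum total: 664 km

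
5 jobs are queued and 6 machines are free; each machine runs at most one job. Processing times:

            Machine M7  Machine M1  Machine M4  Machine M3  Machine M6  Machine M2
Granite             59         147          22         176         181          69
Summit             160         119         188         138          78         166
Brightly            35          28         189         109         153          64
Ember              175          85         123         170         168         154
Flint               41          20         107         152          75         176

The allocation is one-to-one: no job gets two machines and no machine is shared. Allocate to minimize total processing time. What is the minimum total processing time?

Min total: 290 min

Optimal: Granite→Machine M4 (22 min), Summit→Machine M6 (78 min), Brightly→Machine M2 (64 min), Ember→Machine M1 (85 min), Flint→Machine M7 (41 min) — total 22+78+64+85+41 = 290 min.
Column-greedy (each machine in turn goes to its cheapest remaining job) gives 383 min, worse by 93.
Next-best assignment: Granite→Machine M4, Summit→Machine M6, Brightly→Machine M7, Ember→Machine M2, Flint→Machine M1 = 309 min.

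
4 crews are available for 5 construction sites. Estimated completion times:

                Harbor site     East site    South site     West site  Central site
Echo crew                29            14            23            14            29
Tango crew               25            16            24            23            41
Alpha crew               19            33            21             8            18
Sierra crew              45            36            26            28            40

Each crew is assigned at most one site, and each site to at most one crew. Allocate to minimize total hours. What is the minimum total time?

Min total: 73 hours

Optimal: Echo crew→East site (14 hours), Tango crew→Harbor site (25 hours), Alpha crew→West site (8 hours), Sierra crew→South site (26 hours) — total 14+25+8+26 = 73 hours.
Next-best assignment: Echo crew→West site, Tango crew→East site, Alpha crew→Central site, Sierra crew→South site = 74 hours.
No other one-to-one assignment undercuts 73 hours.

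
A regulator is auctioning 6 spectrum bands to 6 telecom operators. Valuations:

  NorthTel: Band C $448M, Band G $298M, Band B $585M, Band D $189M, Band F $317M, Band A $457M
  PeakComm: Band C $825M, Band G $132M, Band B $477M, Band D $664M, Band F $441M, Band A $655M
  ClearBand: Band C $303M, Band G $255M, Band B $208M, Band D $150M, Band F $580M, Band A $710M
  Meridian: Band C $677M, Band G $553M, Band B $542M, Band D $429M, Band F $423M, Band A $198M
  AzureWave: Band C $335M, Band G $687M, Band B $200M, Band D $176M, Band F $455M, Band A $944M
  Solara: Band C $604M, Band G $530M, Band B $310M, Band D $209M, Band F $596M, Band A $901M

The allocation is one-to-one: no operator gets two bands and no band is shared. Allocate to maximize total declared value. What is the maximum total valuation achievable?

Max total: $4094M

Optimal: NorthTel→Band B ($585M), PeakComm→Band D ($664M), ClearBand→Band F ($580M), Meridian→Band C ($677M), AzureWave→Band G ($687M), Solara→Band A ($901M) — total 585+664+580+677+687+901 = $4094M.
Max-entry greedy (repeatedly take the single best remaining cell) gives $3653M, worse by 441.
Next-best assignment: NorthTel→Band B, PeakComm→Band C, ClearBand→Band F, Meridian→Band D, AzureWave→Band G, Solara→Band A = $4007M.
Swapping Solara↔NorthTel (Solara→Band B $310M, NorthTel→Band A $457M) loses 719.
No other one-to-one assignment exceeds $4094M.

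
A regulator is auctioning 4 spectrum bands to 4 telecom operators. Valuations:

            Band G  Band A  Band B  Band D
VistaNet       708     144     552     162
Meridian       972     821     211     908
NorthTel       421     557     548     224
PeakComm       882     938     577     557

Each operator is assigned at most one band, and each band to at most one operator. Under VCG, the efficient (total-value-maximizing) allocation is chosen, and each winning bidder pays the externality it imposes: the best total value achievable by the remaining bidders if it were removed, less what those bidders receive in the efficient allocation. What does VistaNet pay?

Efficient allocation: VistaNet→Band G ($708M), Meridian→Band D ($908M), NorthTel→Band B ($548M), PeakComm→Band A ($938M); total welfare W = $3102M.
VistaNet receives Band G at value $708M, so the others get W − 708 = $2394M.
Without VistaNet: best allocation of the remaining 3 bidders over all 4 bands is Meridian→Band G ($972M), NorthTel→Band B ($548M), PeakComm→Band A ($938M), total $2458M.
VCG payment = (others' best without VistaNet) − (others' welfare with VistaNet) = 2458 − 2394 = $64M.

VistaNet pays $64M.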